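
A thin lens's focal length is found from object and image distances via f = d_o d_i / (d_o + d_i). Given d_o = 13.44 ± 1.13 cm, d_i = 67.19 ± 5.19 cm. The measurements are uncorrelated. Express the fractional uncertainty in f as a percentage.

∂f/∂d_o = (d_i/(d_o+d_i))² = 0.694;  ∂f/∂d_i = (d_o/(d_o+d_i))² = 0.0278
δf = √((∂f/∂d_o · δd_o)² + (∂f/∂d_i · δd_i)²) = √(0.616 + 0.0208) = 0.798 cm
f = 11.20 cm, so δf/f = 0.798/11.20 = 0.0712.

7.12%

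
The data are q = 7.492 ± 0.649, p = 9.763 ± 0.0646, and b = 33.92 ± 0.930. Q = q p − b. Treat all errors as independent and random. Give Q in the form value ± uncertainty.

39.22 ± 6.42

Let w = q·p = 73.14. δw/w = √((1·δq/q)² + (1·δp/p)²) = √(0.00750 + 4.38e-05) = 0.0869, so δw = 6.35.
Q = w − b: δQ = √(δw² + δb²) = √(40.4 + 0.865) = 6.42
Q = 39.22.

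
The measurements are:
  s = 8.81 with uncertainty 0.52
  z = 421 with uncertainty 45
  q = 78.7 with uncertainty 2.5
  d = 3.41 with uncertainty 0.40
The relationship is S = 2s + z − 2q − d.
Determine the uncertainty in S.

S is a linear combination, so absolute uncertainties add in quadrature:
  (2·δs)² = 1.08;  (δz)² = 2020;  (2·δq)² = 25.0;  (δd)² = 0.160
δS = √(2050) = 45.3

45.3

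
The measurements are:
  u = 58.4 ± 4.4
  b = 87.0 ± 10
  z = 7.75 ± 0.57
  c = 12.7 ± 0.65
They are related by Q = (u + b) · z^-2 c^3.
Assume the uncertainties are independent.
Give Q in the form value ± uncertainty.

Let w = u + b = 145. δw = √(δu² + δb²) = √(19.4 + 100) = 10.9, so δw/w = 0.0751.
Q is then a monomial in w, z, c:
δQ/Q = √((δw/w)² + (-2·δz/z)² + (3·δc/c)²) = √(0.00565 + 0.0216 + 0.0236) = 0.226
Q = 4960, so δQ = 0.226 × 4960 = 1120.

4960 ± 1120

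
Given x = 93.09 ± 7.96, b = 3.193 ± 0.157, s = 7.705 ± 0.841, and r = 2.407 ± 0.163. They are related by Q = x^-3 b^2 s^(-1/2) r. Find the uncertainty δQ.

Q is a product of powers, so relative uncertainties combine in quadrature:
  (-3·δx/x)² = (-3×0.0855)² = 0.0658;  (2·δb/b)² = (2×0.0492)² = 0.00967;  (−½·δs/s)² = (-0.5×0.109)² = 0.00298;  (1·δr/r)² = (1×0.0677)² = 0.00459
δQ/Q = √(0.0830) = 0.288
Q = 1.096e-05, so δQ = 0.288 × 1.096e-05 = 3.16e-06.

3.16e-06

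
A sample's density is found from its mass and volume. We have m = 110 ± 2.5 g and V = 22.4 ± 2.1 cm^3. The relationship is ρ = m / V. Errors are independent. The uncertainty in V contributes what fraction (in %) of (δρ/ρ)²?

(δρ/ρ)² = (1·δm/m)² + (-1·δV/V)²
  m term: (1×0.0227)² = 0.000517
  V term: (-1×0.0938)² = 0.00879
Total = 0.00931. Share from V = 0.00879/0.00931 = 0.944.

94.4%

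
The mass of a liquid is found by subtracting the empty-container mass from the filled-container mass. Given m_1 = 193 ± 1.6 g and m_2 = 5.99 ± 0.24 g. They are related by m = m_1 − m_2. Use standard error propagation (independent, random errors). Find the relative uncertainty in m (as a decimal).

0.00865

For a sum/difference, combine absolute errors in quadrature:
  (δm_1)² = 2.56;  (δm_2)² = 0.0576
δm = √(2.62) = 1.62 g
m = 187 g, so δm/m = 1.62/187 = 0.00865.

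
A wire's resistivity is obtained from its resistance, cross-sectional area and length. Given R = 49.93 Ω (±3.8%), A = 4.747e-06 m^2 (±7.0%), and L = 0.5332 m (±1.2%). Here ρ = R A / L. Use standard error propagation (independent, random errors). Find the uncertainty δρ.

3.58e-05 Ω·m

Each factor contributes (exponent × relative error)² to (δρ/ρ)²:
  (1·δR/R)² = (1×0.0380)² = 0.00144;  (1·δA/A)² = (1×0.0700)² = 0.00490;  (-1·δL/L)² = (-1×0.0120)² = 0.000144
δρ/ρ = √(0.00649) = 0.0805
ρ = 0.0004445 Ω·m, so δρ = 0.0805 × 0.0004445 = 3.58e-05 Ω·m.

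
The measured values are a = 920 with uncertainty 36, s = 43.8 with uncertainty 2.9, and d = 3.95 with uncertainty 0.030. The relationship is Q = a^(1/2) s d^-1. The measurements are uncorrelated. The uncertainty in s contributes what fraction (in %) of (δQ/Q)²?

90.9%

(δQ/Q)² = (½·δa/a)² + (1·δs/s)² + (-1·δd/d)²
  a term: (0.5×0.0391)² = 0.000383
  s term: (1×0.0662)² = 0.00438
  d term: (-1×0.00759)² = 5.77e-05
Total = 0.00482. Share from s = 0.00438/0.00482 = 0.909.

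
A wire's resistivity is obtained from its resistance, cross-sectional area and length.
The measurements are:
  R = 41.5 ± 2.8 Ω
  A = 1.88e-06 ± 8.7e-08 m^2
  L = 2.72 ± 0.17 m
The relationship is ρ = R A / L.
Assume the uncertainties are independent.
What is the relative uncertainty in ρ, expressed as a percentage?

ρ is a product of powers, so relative uncertainties combine in quadrature:
  (1·δR/R)² = (1×0.0675)² = 0.00455;  (1·δA/A)² = (1×0.0463)² = 0.00214;  (-1·δL/L)² = (-1×0.0625)² = 0.00391
δρ/ρ = √(0.0106) = 0.103

10.3%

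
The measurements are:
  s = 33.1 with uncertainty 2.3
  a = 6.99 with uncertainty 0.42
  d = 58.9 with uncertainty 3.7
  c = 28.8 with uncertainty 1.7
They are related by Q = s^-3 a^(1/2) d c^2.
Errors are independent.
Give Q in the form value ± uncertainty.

Products/powers → add relative errors in quadrature, weighted by exponent:
  (-3·δs/s)² = (-3×0.0695)² = 0.0435;  (½·δa/a)² = (0.5×0.0601)² = 0.000903;  (1·δd/d)² = (1×0.0628)² = 0.00395;  (2·δc/c)² = (2×0.0590)² = 0.0139
δQ/Q = √(0.0622) = 0.249
Q = 3.56, so δQ = 0.249 × 3.56 = 0.889.

3.56 ± 0.889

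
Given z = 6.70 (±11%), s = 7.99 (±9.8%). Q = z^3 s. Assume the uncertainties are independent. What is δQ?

Since Q is a product/quotient, work with relative uncertainties:
  (3·δz/z)² = (3×0.110)² = 0.109;  (1·δs/s)² = (1×0.0980)² = 0.00960
δQ/Q = √(0.119) = 0.344
Q = 2400, so δQ = 0.344 × 2400 = 827.

827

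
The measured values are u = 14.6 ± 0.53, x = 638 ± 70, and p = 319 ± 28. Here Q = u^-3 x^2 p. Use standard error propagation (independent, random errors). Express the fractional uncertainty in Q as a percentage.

Products/powers → add relative errors in quadrature, weighted by exponent:
  (-3·δu/u)² = (-3×0.0363)² = 0.0119;  (2·δx/x)² = (2×0.110)² = 0.0482;  (1·δp/p)² = (1×0.0878)² = 0.00770
δQ/Q = √(0.0677) = 0.260

26.0%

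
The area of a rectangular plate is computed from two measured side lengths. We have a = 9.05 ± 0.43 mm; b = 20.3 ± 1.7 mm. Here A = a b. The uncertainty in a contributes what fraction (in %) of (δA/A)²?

24.4%

(δA/A)² = (1·δa/a)² + (1·δb/b)²
  a term: (1×0.0475)² = 0.00226
  b term: (1×0.0837)² = 0.00701
Total = 0.00927. Share from a = 0.00226/0.00927 = 0.244.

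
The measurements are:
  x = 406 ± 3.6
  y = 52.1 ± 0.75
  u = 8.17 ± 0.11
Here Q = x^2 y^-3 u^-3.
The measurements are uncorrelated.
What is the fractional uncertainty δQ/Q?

Products/powers → add relative errors in quadrature, weighted by exponent:
  (2·δx/x)² = (2×0.00887)² = 0.000314;  (-3·δy/y)² = (-3×0.0144)² = 0.00187;  (-3·δu/u)² = (-3×0.0135)² = 0.00163
δQ/Q = √(0.00381) = 0.0617

0.0617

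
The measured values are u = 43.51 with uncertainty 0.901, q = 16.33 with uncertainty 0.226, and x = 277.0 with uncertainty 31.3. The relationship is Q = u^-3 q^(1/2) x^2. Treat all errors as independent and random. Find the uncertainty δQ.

Since Q is a product/quotient, work with relative uncertainties:
  (-3·δu/u)² = (-3×0.0207)² = 0.00386;  (½·δq/q)² = (0.5×0.0138)² = 4.79e-05;  (2·δx/x)² = (2×0.113)² = 0.0511
δQ/Q = √(0.0550) = 0.234
Q = 3.764, so δQ = 0.234 × 3.764 = 0.883.

0.883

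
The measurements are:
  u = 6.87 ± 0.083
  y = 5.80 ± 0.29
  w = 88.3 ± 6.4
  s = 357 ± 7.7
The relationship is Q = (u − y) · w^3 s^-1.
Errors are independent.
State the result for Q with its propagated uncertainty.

2060 ± 736

Let h = u − y = 1.07. δh = √(δu² + δy²) = √(0.00689 + 0.0841) = 0.302, so δh/h = 0.282.
Q is then a monomial in h, w, s:
δQ/Q = √((δh/h)² + (3·δw/w)² + (-1·δs/s)²) = √(0.0795 + 0.0473 + 0.000465) = 0.357
Q = 2060, so δQ = 0.357 × 2060 = 736.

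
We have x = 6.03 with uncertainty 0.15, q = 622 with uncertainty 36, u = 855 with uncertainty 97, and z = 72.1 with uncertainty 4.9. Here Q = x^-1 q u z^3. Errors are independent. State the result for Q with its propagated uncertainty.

(3.31 ± 0.799) × 10^10

Products/powers → add relative errors in quadrature, weighted by exponent:
  (-1·δx/x)² = (-1×0.0249)² = 0.000619;  (1·δq/q)² = (1×0.0579)² = 0.00335;  (1·δu/u)² = (1×0.113)² = 0.0129;  (3·δz/z)² = (3×0.0680)² = 0.0416
δQ/Q = √(0.0584) = 0.242
Q = 3.31e+10, so δQ = 0.242 × 3.31e+10 = 7.99e+09.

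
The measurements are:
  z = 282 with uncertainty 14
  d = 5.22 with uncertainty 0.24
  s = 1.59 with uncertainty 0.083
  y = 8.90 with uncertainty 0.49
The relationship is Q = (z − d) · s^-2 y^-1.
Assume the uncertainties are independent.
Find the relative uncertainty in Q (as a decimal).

0.128

Let u = z − d = 277. δu = √(δz² + δd²) = √(196 + 0.0576) = 14.0, so δu/u = 0.0506.
Q is then a monomial in u, s, y:
δQ/Q = √((δu/u)² + (-2·δs/s)² + (-1·δy/y)²) = √(0.00256 + 0.0109 + 0.00303) = 0.128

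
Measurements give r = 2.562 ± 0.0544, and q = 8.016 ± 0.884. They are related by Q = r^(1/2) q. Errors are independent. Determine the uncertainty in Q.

Q is a product of powers, so relative uncertainties combine in quadrature:
  (½·δr/r)² = (0.5×0.0212)² = 0.000113;  (1·δq/q)² = (1×0.110)² = 0.0122
δQ/Q = √(0.0123) = 0.111
Q = 12.83, so δQ = 0.111 × 12.83 = 1.42.

1.42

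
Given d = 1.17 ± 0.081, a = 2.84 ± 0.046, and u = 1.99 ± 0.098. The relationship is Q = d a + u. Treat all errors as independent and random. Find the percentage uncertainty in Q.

4.81%

Let p = d·a = 3.32. δp/p = √((1·δd/d)² + (1·δa/a)²) = √(0.00479 + 0.000262) = 0.0711, so δp = 0.236.
Q = p + u: δQ = √(δp² + δu²) = √(0.0558 + 0.00960) = 0.256
Q = 5.31, so δQ/Q = 0.256/5.31 = 0.0481.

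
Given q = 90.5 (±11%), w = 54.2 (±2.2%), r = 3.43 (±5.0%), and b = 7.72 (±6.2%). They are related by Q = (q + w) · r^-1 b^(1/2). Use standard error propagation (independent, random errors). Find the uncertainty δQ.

Let u = q + w = 145. δu = √(δq² + δw²) = √(99.1 + 1.42) = 10.0, so δu/u = 0.0693.
Q is then a monomial in u, r, b:
δQ/Q = √((δu/u)² + (-1·δr/r)² + (½·δb/b)²) = √(0.00480 + 0.00250 + 0.000961) = 0.0909
Q = 117, so δQ = 0.0909 × 117 = 10.7.

10.7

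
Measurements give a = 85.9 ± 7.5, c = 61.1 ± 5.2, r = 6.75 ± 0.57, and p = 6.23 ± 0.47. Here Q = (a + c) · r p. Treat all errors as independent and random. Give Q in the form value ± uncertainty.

Let u = a + c = 147. δu = √(δa² + δc²) = √(56.2 + 27.0) = 9.13, so δu/u = 0.0621.
Q is then a monomial in u, r, p:
δQ/Q = √((δu/u)² + (1·δr/r)² + (1·δp/p)²) = √(0.00385 + 0.00713 + 0.00569) = 0.129
Q = 6180, so δQ = 0.129 × 6180 = 798.

6180 ± 798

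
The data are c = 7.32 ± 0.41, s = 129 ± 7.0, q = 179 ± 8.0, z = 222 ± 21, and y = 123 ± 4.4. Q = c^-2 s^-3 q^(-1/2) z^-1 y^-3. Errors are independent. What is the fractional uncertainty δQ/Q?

Since Q is a product/quotient, work with relative uncertainties:
  (-2·δc/c)² = (-2×0.0560)² = 0.0125;  (-3·δs/s)² = (-3×0.0543)² = 0.0265;  (−½·δq/q)² = (-0.5×0.0447)² = 0.000499;  (-1·δz/z)² = (-1×0.0946)² = 0.00895;  (-3·δy/y)² = (-3×0.0358)² = 0.0115
δQ/Q = √(0.0600) = 0.245

0.245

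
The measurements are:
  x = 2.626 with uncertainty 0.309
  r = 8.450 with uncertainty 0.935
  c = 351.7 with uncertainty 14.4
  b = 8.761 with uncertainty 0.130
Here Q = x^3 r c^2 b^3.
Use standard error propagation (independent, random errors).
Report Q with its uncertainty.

(1.273 ± 0.486) × 10^10

Each factor contributes (exponent × relative error)² to (δQ/Q)²:
  (3·δx/x)² = (3×0.118)² = 0.125;  (1·δr/r)² = (1×0.111)² = 0.0122;  (2·δc/c)² = (2×0.0409)² = 0.00671;  (3·δb/b)² = (3×0.0148)² = 0.00198
δQ/Q = √(0.146) = 0.382
Q = 1.273e+10, so δQ = 0.382 × 1.273e+10 = 4.86e+09.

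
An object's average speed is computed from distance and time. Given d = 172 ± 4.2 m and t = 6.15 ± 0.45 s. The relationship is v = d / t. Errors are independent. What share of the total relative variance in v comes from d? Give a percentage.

(δv/v)² = (1·δd/d)² + (-1·δt/t)²
  d term: (1×0.0244)² = 0.000596
  t term: (-1×0.0732)² = 0.00535
Total = 0.00595. Share from d = 0.000596/0.00595 = 0.100.

10.0%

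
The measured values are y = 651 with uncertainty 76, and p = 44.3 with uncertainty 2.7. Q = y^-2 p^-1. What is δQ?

Relative error in a monomial: (δQ/Q)² = Σ (nᵢ · δxᵢ/xᵢ)².
  (-2·δy/y)² = (-2×0.117)² = 0.0545;  (-1·δp/p)² = (-1×0.0609)² = 0.00371
δQ/Q = √(0.0582) = 0.241
Q = 5.33e-08, so δQ = 0.241 × 5.33e-08 = 1.29e-08.

1.29e-08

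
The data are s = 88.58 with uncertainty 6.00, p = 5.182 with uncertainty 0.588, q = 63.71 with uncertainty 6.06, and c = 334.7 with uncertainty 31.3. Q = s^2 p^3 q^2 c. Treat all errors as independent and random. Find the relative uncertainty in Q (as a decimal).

0.423

Q is a product of powers, so relative uncertainties combine in quadrature:
  (2·δs/s)² = (2×0.0677)² = 0.0184;  (3·δp/p)² = (3×0.113)² = 0.116;  (2·δq/q)² = (2×0.0951)² = 0.0362;  (1·δc/c)² = (1×0.0935)² = 0.00875
δQ/Q = √(0.179) = 0.423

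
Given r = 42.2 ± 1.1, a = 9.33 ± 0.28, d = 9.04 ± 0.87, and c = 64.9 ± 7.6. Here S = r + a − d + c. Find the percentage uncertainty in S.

7.20%

Sums and differences: (δS)² = Σ (cᵢ δxᵢ)².
  (δr)² = 1.21;  (δa)² = 0.0784;  (δd)² = 0.757;  (δc)² = 57.8
δS = √(59.8) = 7.73
S = 107, so δS/S = 7.73/107 = 0.0720.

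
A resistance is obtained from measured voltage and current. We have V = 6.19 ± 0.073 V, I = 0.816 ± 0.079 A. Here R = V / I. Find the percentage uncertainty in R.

For a monomial R ∝ V, I^-1, fractional errors add in quadrature:
  (1·δV/V)² = (1×0.0118)² = 0.000139;  (-1·δI/I)² = (-1×0.0968)² = 0.00937
δR/R = √(0.00951) = 0.0975

9.75%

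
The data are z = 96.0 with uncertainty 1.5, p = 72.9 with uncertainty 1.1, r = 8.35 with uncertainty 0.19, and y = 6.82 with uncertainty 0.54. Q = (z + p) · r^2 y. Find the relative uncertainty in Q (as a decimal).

Let u = z + p = 169. δu = √(δz² + δp²) = √(2.25 + 1.21) = 1.86, so δu/u = 0.0110.
Q is then a monomial in u, r, y:
δQ/Q = √((δu/u)² + (2·δr/r)² + (1·δy/y)²) = √(0.000121 + 0.00207 + 0.00627) = 0.0920

0.0920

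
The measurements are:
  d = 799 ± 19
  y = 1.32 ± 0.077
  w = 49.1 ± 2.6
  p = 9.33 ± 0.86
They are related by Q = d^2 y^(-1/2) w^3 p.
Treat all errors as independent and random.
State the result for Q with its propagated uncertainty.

For a monomial Q ∝ d^2, y^(-1/2), w^3, p, fractional errors add in quadrature:
  (2·δd/d)² = (2×0.0238)² = 0.00226;  (−½·δy/y)² = (-0.5×0.0583)² = 0.000851;  (3·δw/w)² = (3×0.0530)² = 0.0252;  (1·δp/p)² = (1×0.0922)² = 0.00850
δQ/Q = √(0.0368) = 0.192
Q = 6.14e+11, so δQ = 0.192 × 6.14e+11 = 1.18e+11.

(6.14 ± 1.18) × 10^11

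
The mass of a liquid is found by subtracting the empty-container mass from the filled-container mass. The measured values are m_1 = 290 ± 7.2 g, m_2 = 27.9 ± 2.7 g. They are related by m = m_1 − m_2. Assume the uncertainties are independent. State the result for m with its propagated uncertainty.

Absolute uncertainties add in quadrature for a linear combination:
  (δm_1)² = 51.8;  (δm_2)² = 7.29
δm = √(59.1) = 7.69 g
m = 262 g.

262 ± 7.69 g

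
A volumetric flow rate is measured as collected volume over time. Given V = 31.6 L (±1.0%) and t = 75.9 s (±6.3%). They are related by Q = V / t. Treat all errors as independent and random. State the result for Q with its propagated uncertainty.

Q is a product of powers, so relative uncertainties combine in quadrature:
  (1·δV/V)² = (1×0.0100)² = 0.000100;  (-1·δt/t)² = (-1×0.0630)² = 0.00397
δQ/Q = √(0.00407) = 0.0638
Q = 0.416 L/s, so δQ = 0.0638 × 0.416 = 0.0266 L/s.

0.416 ± 0.0266 L/s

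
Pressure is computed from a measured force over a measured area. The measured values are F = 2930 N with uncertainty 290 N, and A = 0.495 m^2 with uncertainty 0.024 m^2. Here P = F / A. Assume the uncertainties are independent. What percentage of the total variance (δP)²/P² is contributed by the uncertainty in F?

80.6%

(δP/P)² = (1·δF/F)² + (-1·δA/A)²
  F term: (1×0.0990)² = 0.00980
  A term: (-1×0.0485)² = 0.00235
Total = 0.0121. Share from F = 0.00980/0.0121 = 0.806.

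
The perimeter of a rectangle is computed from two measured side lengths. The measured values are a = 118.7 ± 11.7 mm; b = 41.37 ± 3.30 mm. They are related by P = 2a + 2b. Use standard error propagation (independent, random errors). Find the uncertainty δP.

24.3 mm

Sums and differences: (δP)² = Σ (cᵢ δxᵢ)².
  (2·δa)² = 548;  (2·δb)² = 43.6
δP = √(591) = 24.3 mm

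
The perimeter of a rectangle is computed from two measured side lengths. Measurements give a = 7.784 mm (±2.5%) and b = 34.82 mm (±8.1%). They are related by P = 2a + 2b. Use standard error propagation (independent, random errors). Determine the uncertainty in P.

5.65 mm

Sums and differences: (δP)² = Σ (cᵢ δxᵢ)².
  (2·δa)² = 0.151;  (2·δb)² = 31.8
δP = √(32.0) = 5.65 mm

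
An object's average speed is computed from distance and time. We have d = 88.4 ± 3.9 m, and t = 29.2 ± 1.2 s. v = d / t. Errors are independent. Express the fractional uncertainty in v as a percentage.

v is a product of powers, so relative uncertainties combine in quadrature:
  (1·δd/d)² = (1×0.0441)² = 0.00195;  (-1·δt/t)² = (-1×0.0411)² = 0.00169
δv/v = √(0.00364) = 0.0603

6.03%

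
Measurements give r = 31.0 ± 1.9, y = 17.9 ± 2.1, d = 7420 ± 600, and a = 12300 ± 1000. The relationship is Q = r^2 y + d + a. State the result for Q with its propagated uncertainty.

36900 ± 3140

Let p = r^2·y = 17200. δp/p = √((2·δr/r)² + (1·δy/y)²) = √(0.0150 + 0.0138) = 0.170, so δp = 2920.
Q = p + d + a: δQ = √(δp² + δd² + δa²) = √(8.52e+06 + 3.6e+05 + 1e+06) = 3140
Q = 36900.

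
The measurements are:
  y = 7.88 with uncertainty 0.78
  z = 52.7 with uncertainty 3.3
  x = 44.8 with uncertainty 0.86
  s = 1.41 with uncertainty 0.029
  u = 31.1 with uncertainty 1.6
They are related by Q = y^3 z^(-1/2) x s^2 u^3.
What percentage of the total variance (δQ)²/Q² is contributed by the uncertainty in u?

20.7%

(δQ/Q)² = (3·δy/y)² + (−½·δz/z)² + (1·δx/x)² + (2·δs/s)² + (3·δu/u)²
  y term: (3×0.0990)² = 0.0882
  z term: (-0.5×0.0626)² = 0.000980
  x term: (1×0.0192)² = 0.000369
  s term: (2×0.0206)² = 0.00169
  u term: (3×0.0514)² = 0.0238
Total = 0.115. Share from u = 0.0238/0.115 = 0.207.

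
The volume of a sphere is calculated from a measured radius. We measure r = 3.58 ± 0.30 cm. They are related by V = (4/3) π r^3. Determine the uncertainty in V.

48.3 cm^3

Each factor contributes (exponent × relative error)² to (δV/V)²:
  (3·δr/r)² = (3×0.0838)² = 0.0632
δV/V = √(0.0632) = 0.251
V = 192 cm^3, so δV = 0.251 × 192 = 48.3 cm^3.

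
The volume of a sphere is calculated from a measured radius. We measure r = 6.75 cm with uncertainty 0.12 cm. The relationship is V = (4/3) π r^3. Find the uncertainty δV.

68.7 cm^3

V ∝ r^3, so δV/V = |3| · δr/r = 3 × 0.0178 = 0.0533.
V = 1290 cm^3, so δV = 0.0533 × 1290 = 68.7 cm^3.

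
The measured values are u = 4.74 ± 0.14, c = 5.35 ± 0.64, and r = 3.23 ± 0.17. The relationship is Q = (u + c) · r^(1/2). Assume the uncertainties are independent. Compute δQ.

1.27

Let w = u + c = 10.1. δw = √(δu² + δc²) = √(0.0196 + 0.410) = 0.655, so δw/w = 0.0649.
Q is then a monomial in w, r:
δQ/Q = √((δw/w)² + (½·δr/r)²) = √(0.00422 + 0.000693) = 0.0701
Q = 18.1, so δQ = 0.0701 × 18.1 = 1.27.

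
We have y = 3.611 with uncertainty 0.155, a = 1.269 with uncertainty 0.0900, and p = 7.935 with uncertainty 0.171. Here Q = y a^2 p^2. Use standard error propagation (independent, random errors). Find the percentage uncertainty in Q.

For a monomial Q ∝ y, a^2, p^2, fractional errors add in quadrature:
  (1·δy/y)² = (1×0.0429)² = 0.00184;  (2·δa/a)² = (2×0.0709)² = 0.0201;  (2·δp/p)² = (2×0.0216)² = 0.00186
δQ/Q = √(0.0238) = 0.154

15.4%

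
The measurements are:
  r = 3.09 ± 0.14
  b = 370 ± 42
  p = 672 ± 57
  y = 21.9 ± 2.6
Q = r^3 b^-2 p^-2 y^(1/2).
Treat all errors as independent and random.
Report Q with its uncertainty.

For a monomial Q ∝ r^3, b^-2, p^-2, y^(1/2), fractional errors add in quadrature:
  (3·δr/r)² = (3×0.0453)² = 0.0185;  (-2·δb/b)² = (-2×0.114)² = 0.0515;  (-2·δp/p)² = (-2×0.0848)² = 0.0288;  (½·δy/y)² = (0.5×0.119)² = 0.00352
δQ/Q = √(0.102) = 0.320
Q = 2.23e-09, so δQ = 0.320 × 2.23e-09 = 7.14e-10.

(2.23 ± 0.714) × 10^-9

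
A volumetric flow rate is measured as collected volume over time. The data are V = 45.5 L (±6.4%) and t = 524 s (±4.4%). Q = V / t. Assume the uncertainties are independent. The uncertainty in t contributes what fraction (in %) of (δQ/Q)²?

32.1%

(δQ/Q)² = (1·δV/V)² + (-1·δt/t)²
  V term: (1×0.0640)² = 0.00410
  t term: (-1×0.0440)² = 0.00194
Total = 0.00603. Share from t = 0.00194/0.00603 = 0.321.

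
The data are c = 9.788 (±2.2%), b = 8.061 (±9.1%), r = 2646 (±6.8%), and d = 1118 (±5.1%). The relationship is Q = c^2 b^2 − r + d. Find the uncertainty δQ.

Let p = c^2·b^2 = 6225. δp/p = √((2·δc/c)² + (2·δb/b)²) = √(0.00194 + 0.0331) = 0.187, so δp = 1170.
Q = p − r + d: δQ = √(δp² + δr² + δd²) = √(1.36e+06 + 32400 + 3250) = 1180

1180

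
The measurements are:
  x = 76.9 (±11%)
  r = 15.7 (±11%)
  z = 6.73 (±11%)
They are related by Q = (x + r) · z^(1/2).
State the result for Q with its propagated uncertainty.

Let u = x + r = 92.6. δu = √(δx² + δr²) = √(71.6 + 2.98) = 8.63, so δu/u = 0.0932.
Q is then a monomial in u, z:
δQ/Q = √((δu/u)² + (½·δz/z)²) = √(0.00869 + 0.00302) = 0.108
Q = 240, so δQ = 0.108 × 240 = 26.0.

240 ± 26.0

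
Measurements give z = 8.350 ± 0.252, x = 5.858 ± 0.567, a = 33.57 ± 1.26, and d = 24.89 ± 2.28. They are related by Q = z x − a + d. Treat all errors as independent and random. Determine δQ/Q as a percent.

13.9%

Let p = z·x = 48.91. δp/p = √((1·δz/z)² + (1·δx/x)²) = √(0.000911 + 0.00937) = 0.101, so δp = 4.96.
Q = p − a + d: δQ = √(δp² + δa² + δd²) = √(24.6 + 1.59 + 5.20) = 5.60
Q = 40.23, so δQ/Q = 5.60/40.23 = 0.139.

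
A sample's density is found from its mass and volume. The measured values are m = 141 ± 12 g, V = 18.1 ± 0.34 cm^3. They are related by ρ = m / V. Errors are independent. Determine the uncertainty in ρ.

For a monomial ρ ∝ m, V^-1, fractional errors add in quadrature:
  (1·δm/m)² = (1×0.0851)² = 0.00724;  (-1·δV/V)² = (-1×0.0188)² = 0.000353
δρ/ρ = √(0.00760) = 0.0872
ρ = 7.79 g/cm^3, so δρ = 0.0872 × 7.79 = 0.679 g/cm^3.

0.679 g/cm^3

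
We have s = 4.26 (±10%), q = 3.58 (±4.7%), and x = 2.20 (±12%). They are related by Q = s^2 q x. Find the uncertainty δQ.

For a monomial Q ∝ s^2, q, x, fractional errors add in quadrature:
  (2·δs/s)² = (2×0.100)² = 0.0400;  (1·δq/q)² = (1×0.0470)² = 0.00221;  (1·δx/x)² = (1×0.120)² = 0.0144
δQ/Q = √(0.0566) = 0.238
Q = 143, so δQ = 0.238 × 143 = 34.0.

34.0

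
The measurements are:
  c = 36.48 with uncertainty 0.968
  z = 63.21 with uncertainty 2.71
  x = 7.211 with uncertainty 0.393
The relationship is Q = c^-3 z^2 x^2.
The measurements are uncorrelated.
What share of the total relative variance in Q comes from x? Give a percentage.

46.5%

(δQ/Q)² = (-3·δc/c)² + (2·δz/z)² + (2·δx/x)²
  c term: (-3×0.0265)² = 0.00634
  z term: (2×0.0429)² = 0.00735
  x term: (2×0.0545)² = 0.0119
Total = 0.0256. Share from x = 0.0119/0.0256 = 0.465.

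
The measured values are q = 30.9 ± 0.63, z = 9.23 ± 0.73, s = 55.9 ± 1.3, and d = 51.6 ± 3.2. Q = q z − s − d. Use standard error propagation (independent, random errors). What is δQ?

Let p = q·z = 285. δp/p = √((1·δq/q)² + (1·δz/z)²) = √(0.000416 + 0.00626) = 0.0817, so δp = 23.3.
Q = p − s − d: δQ = √(δp² + δs² + δd²) = √(543 + 1.69 + 10.2) = 23.5

23.5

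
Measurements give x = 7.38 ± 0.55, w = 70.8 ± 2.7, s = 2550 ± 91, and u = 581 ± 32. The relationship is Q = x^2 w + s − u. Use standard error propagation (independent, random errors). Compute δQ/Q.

Let p = x^2·w = 3860. δp/p = √((2·δx/x)² + (1·δw/w)²) = √(0.0222 + 0.00145) = 0.154, so δp = 593.
Q = p + s − u: δQ = √(δp² + δs² + δu²) = √(3.52e+05 + 8280 + 1020) = 601
Q = 5830, so δQ/Q = 601/5830 = 0.103.

0.103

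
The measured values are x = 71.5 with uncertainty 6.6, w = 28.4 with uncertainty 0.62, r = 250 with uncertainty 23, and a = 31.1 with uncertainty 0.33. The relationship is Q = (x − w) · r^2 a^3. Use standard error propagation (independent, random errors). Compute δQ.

1.96e+10

Let u = x − w = 43.1. δu = √(δx² + δw²) = √(43.6 + 0.384) = 6.63, so δu/u = 0.154.
Q is then a monomial in u, r, a:
δQ/Q = √((δu/u)² + (2·δr/r)² + (3·δa/a)²) = √(0.0237 + 0.0339 + 0.00101) = 0.242
Q = 8.1e+10, so δQ = 0.242 × 8.1e+10 = 1.96e+10.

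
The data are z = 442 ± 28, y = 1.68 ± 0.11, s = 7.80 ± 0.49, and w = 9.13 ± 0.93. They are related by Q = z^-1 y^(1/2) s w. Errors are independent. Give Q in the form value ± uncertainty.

0.209 ± 0.0291

For a monomial Q ∝ z^-1, y^(1/2), s, w, fractional errors add in quadrature:
  (-1·δz/z)² = (-1×0.0633)² = 0.00401;  (½·δy/y)² = (0.5×0.0655)² = 0.00107;  (1·δs/s)² = (1×0.0628)² = 0.00395;  (1·δw/w)² = (1×0.102)² = 0.0104
δQ/Q = √(0.0194) = 0.139
Q = 0.209, so δQ = 0.139 × 0.209 = 0.0291.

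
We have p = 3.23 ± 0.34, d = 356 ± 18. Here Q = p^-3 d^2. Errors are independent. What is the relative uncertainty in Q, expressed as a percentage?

33.2%

Relative error in a monomial: (δQ/Q)² = Σ (nᵢ · δxᵢ/xᵢ)².
  (-3·δp/p)² = (-3×0.105)² = 0.0997;  (2·δd/d)² = (2×0.0506)² = 0.0102
δQ/Q = √(0.110) = 0.332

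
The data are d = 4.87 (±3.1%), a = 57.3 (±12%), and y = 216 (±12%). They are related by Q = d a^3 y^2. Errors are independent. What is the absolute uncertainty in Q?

Q is a product of powers, so relative uncertainties combine in quadrature:
  (1·δd/d)² = (1×0.0310)² = 0.000961;  (3·δa/a)² = (3×0.120)² = 0.130;  (2·δy/y)² = (2×0.120)² = 0.0576
δQ/Q = √(0.188) = 0.434
Q = 4.27e+10, so δQ = 0.434 × 4.27e+10 = 1.85e+10.

1.85e+10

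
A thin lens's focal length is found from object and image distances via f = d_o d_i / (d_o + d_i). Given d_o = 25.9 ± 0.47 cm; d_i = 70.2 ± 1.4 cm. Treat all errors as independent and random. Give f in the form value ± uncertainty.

∂f/∂d_o = (d_i/(d_o+d_i))² = 0.534;  ∂f/∂d_i = (d_o/(d_o+d_i))² = 0.0726
δf = √((∂f/∂d_o · δd_o)² + (∂f/∂d_i · δd_i)²) = √(0.0629 + 0.0103) = 0.271 cm
f = 18.9 cm.

18.9 ± 0.271 cm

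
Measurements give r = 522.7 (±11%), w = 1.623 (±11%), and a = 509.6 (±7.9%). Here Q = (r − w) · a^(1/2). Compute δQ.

1380

Let u = r − w = 521.1. δu = √(δr² + δw²) = √(3310 + 0.0319) = 57.5, so δu/u = 0.110.
Q is then a monomial in u, a:
δQ/Q = √((δu/u)² + (½·δa/a)²) = √(0.0122 + 0.00156) = 0.117
Q = 11760, so δQ = 0.117 × 11760 = 1380.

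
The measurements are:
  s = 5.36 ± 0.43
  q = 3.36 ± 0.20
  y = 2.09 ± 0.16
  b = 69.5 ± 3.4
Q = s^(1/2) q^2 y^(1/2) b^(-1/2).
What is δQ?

0.605

Q is a product of powers, so relative uncertainties combine in quadrature:
  (½·δs/s)² = (0.5×0.0802)² = 0.00161;  (2·δq/q)² = (2×0.0595)² = 0.0142;  (½·δy/y)² = (0.5×0.0766)² = 0.00147;  (−½·δb/b)² = (-0.5×0.0489)² = 0.000598
δQ/Q = √(0.0178) = 0.134
Q = 4.53, so δQ = 0.134 × 4.53 = 0.605.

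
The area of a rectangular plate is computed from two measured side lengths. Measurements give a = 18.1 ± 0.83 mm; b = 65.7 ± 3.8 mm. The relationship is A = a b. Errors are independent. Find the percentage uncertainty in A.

Products/powers → add relative errors in quadrature, weighted by exponent:
  (1·δa/a)² = (1×0.0459)² = 0.00210;  (1·δb/b)² = (1×0.0578)² = 0.00335
δA/A = √(0.00545) = 0.0738

7.38%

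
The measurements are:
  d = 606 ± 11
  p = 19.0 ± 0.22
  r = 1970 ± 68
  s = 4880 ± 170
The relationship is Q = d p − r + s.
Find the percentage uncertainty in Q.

Let w = d·p = 11500. δw/w = √((1·δd/d)² + (1·δp/p)²) = √(0.000329 + 0.000134) = 0.0215, so δw = 248.
Q = w − r + s: δQ = √(δw² + δr² + δs²) = √(61500 + 4620 + 28900) = 308
Q = 14400, so δQ/Q = 308/14400 = 0.0214.

2.14%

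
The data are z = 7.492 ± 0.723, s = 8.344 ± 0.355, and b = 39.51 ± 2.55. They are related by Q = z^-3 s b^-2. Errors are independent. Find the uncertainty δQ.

Each factor contributes (exponent × relative error)² to (δQ/Q)²:
  (-3·δz/z)² = (-3×0.0965)² = 0.0838;  (1·δs/s)² = (1×0.0425)² = 0.00181;  (-2·δb/b)² = (-2×0.0645)² = 0.0167
δQ/Q = √(0.102) = 0.320
Q = 1.271e-05, so δQ = 0.320 × 1.271e-05 = 4.07e-06.

4.07e-06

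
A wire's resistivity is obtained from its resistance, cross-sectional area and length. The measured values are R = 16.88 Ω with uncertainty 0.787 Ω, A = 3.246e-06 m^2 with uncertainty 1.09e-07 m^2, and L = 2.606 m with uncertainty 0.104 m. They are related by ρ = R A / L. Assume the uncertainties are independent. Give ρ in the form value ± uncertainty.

ρ is a product of powers, so relative uncertainties combine in quadrature:
  (1·δR/R)² = (1×0.0466)² = 0.00217;  (1·δA/A)² = (1×0.0336)² = 0.00113;  (-1·δL/L)² = (-1×0.0399)² = 0.00159
δρ/ρ = √(0.00489) = 0.0700
ρ = 2.103e-05 Ω·m, so δρ = 0.0700 × 2.103e-05 = 1.47e-06 Ω·m.

(2.103 ± 0.147) × 10^-5 Ω·m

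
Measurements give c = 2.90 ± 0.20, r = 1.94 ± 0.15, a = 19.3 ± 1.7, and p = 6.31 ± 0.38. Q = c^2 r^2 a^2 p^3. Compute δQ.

9.67e+05

Since Q is a product/quotient, work with relative uncertainties:
  (2·δc/c)² = (2×0.0690)² = 0.0190;  (2·δr/r)² = (2×0.0773)² = 0.0239;  (2·δa/a)² = (2×0.0881)² = 0.0310;  (3·δp/p)² = (3×0.0602)² = 0.0326
δQ/Q = √(0.107) = 0.327
Q = 2.96e+06, so δQ = 0.327 × 2.96e+06 = 9.67e+05.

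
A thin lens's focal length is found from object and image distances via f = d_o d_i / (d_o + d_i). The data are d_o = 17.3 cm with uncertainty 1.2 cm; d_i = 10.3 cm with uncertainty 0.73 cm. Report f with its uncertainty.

∂f/∂d_o = (d_i/(d_o+d_i))² = 0.139;  ∂f/∂d_i = (d_o/(d_o+d_i))² = 0.393
δf = √((∂f/∂d_o · δd_o)² + (∂f/∂d_i · δd_i)²) = √(0.0279 + 0.0823) = 0.332 cm
f = 6.46 cm.

6.46 ± 0.332 cm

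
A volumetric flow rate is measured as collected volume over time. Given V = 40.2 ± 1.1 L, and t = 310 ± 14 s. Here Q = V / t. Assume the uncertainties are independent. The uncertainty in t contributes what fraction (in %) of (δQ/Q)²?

(δQ/Q)² = (1·δV/V)² + (-1·δt/t)²
  V term: (1×0.0274)² = 0.000749
  t term: (-1×0.0452)² = 0.00204
Total = 0.00279. Share from t = 0.00204/0.00279 = 0.731.

73.1%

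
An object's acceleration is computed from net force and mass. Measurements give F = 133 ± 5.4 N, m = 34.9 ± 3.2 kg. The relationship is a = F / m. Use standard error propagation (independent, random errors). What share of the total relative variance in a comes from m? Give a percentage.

83.6%

(δa/a)² = (1·δF/F)² + (-1·δm/m)²
  F term: (1×0.0406)² = 0.00165
  m term: (-1×0.0917)² = 0.00841
Total = 0.0101. Share from m = 0.00841/0.0101 = 0.836.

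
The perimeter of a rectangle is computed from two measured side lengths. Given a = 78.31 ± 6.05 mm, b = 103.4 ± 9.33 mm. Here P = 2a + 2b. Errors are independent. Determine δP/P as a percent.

For a sum/difference, combine absolute errors in quadrature:
  (2·δa)² = 146;  (2·δb)² = 348
δP = √(495) = 22.2 mm
P = 363.4 mm, so δP/P = 22.2/363.4 = 0.0612.

6.12%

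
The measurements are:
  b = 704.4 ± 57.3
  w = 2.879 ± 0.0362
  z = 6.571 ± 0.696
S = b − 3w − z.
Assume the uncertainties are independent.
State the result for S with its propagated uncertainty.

689.2 ± 57.3

For a sum/difference, combine absolute errors in quadrature:
  (δb)² = 3280;  (3·δw)² = 0.0118;  (δz)² = 0.484
δS = √(3280) = 57.3
S = 689.2.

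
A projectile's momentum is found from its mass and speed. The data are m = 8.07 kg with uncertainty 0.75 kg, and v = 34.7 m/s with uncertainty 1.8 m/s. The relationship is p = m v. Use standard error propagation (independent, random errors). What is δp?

p is a product of powers, so relative uncertainties combine in quadrature:
  (1·δm/m)² = (1×0.0929)² = 0.00864;  (1·δv/v)² = (1×0.0519)² = 0.00269
δp/p = √(0.0113) = 0.106
p = 280 kg·m/s, so δp = 0.106 × 280 = 29.8 kg·m/s.

29.8 kg·m/s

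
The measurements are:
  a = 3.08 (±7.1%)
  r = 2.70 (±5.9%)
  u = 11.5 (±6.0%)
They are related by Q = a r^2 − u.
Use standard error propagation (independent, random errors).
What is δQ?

3.17

Let p = a·r^2 = 22.5. δp/p = √((1·δa/a)² + (2·δr/r)²) = √(0.00504 + 0.0139) = 0.138, so δp = 3.09.
Q = p − u: δQ = √(δp² + δu²) = √(9.56 + 0.476) = 3.17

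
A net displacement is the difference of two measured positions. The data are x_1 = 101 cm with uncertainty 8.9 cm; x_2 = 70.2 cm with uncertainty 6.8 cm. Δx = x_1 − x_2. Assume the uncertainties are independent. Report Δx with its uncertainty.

Each term contributes (cᵢ δxᵢ)² to (δΔx)²:
  (δx_1)² = 79.2;  (δx_2)² = 46.2
δΔx = √(125) = 11.2 cm
Δx = 30.8 cm.

30.8 ± 11.2 cm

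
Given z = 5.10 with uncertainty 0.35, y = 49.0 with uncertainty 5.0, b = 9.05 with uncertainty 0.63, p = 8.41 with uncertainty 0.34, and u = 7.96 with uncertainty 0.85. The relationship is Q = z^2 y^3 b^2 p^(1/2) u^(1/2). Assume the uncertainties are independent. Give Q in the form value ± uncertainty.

(2.05 ± 0.754) × 10^9

For a monomial Q ∝ z^2, y^3, b^2, p^(1/2), u^(1/2), fractional errors add in quadrature:
  (2·δz/z)² = (2×0.0686)² = 0.0188;  (3·δy/y)² = (3×0.102)² = 0.0937;  (2·δb/b)² = (2×0.0696)² = 0.0194;  (½·δp/p)² = (0.5×0.0404)² = 0.000409;  (½·δu/u)² = (0.5×0.107)² = 0.00285
δQ/Q = √(0.135) = 0.368
Q = 2.05e+09, so δQ = 0.368 × 2.05e+09 = 7.54e+08.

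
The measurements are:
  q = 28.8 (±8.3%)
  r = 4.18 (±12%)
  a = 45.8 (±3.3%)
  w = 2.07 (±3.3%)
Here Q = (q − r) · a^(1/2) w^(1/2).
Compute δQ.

Let u = q − r = 24.6. δu = √(δq² + δr²) = √(5.71 + 0.252) = 2.44, so δu/u = 0.0992.
Q is then a monomial in u, a, w:
δQ/Q = √((δu/u)² + (½·δa/a)² + (½·δw/w)²) = √(0.00984 + 0.000272 + 0.000272) = 0.102
Q = 240, so δQ = 0.102 × 240 = 24.4.

24.4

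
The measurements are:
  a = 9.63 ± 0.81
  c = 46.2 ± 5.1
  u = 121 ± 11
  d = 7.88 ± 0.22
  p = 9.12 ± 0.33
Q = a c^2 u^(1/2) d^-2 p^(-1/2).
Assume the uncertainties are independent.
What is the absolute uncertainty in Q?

299

Relative error in a monomial: (δQ/Q)² = Σ (nᵢ · δxᵢ/xᵢ)².
  (1·δa/a)² = (1×0.0841)² = 0.00707;  (2·δc/c)² = (2×0.110)² = 0.0487;  (½·δu/u)² = (0.5×0.0909)² = 0.00207;  (-2·δd/d)² = (-2×0.0279)² = 0.00312;  (−½·δp/p)² = (-0.5×0.0362)² = 0.000327
δQ/Q = √(0.0613) = 0.248
Q = 1210, so δQ = 0.248 × 1210 = 299.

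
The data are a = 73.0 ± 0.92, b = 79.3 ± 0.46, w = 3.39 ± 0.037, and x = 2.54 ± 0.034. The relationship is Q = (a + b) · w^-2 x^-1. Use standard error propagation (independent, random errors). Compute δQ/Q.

0.0265

Let u = a + b = 152. δu = √(δa² + δb²) = √(0.846 + 0.212) = 1.03, so δu/u = 0.00675.
Q is then a monomial in u, w, x:
δQ/Q = √((δu/u)² + (-2·δw/w)² + (-1·δx/x)²) = √(4.56e-05 + 0.000477 + 0.000179) = 0.0265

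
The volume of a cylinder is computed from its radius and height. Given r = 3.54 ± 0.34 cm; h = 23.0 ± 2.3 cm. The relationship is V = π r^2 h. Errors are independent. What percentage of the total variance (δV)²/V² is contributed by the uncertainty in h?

(δV/V)² = (2·δr/r)² + (1·δh/h)²
  r term: (2×0.0960)² = 0.0369
  h term: (1×0.100)² = 0.0100
Total = 0.0469. Share from h = 0.0100/0.0469 = 0.213.

21.3%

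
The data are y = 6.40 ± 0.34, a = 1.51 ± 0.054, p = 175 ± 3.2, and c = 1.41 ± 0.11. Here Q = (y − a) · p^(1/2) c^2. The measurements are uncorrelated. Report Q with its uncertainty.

129 ± 22.0

Let u = y − a = 4.89. δu = √(δy² + δa²) = √(0.116 + 0.00292) = 0.344, so δu/u = 0.0704.
Q is then a monomial in u, p, c:
δQ/Q = √((δu/u)² + (½·δp/p)² + (2·δc/c)²) = √(0.00496 + 8.36e-05 + 0.0243) = 0.171
Q = 129, so δQ = 0.171 × 129 = 22.0.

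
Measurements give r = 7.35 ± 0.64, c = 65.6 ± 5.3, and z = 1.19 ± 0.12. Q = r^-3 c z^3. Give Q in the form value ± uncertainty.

Products/powers → add relative errors in quadrature, weighted by exponent:
  (-3·δr/r)² = (-3×0.0871)² = 0.0682;  (1·δc/c)² = (1×0.0808)² = 0.00653;  (3·δz/z)² = (3×0.101)² = 0.0915
δQ/Q = √(0.166) = 0.408
Q = 0.278, so δQ = 0.408 × 0.278 = 0.114.

0.278 ± 0.114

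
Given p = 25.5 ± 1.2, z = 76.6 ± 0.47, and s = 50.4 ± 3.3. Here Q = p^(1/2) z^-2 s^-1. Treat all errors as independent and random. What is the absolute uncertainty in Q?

1.21e-06

Since Q is a product/quotient, work with relative uncertainties:
  (½·δp/p)² = (0.5×0.0471)² = 0.000554;  (-2·δz/z)² = (-2×0.00614)² = 0.000151;  (-1·δs/s)² = (-1×0.0655)² = 0.00429
δQ/Q = √(0.00499) = 0.0706
Q = 1.71e-05, so δQ = 0.0706 × 1.71e-05 = 1.21e-06.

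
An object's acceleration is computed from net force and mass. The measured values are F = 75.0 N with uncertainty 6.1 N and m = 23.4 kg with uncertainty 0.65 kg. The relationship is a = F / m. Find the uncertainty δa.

0.275 m/s^2

Each factor contributes (exponent × relative error)² to (δa/a)²:
  (1·δF/F)² = (1×0.0813)² = 0.00662;  (-1·δm/m)² = (-1×0.0278)² = 0.000772
δa/a = √(0.00739) = 0.0859
a = 3.21 m/s^2, so δa = 0.0859 × 3.21 = 0.275 m/s^2.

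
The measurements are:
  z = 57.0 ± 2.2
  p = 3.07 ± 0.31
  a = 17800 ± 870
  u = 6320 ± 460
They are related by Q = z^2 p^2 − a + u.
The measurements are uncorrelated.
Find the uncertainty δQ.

6690

Let w = z^2·p^2 = 30600. δw/w = √((2·δz/z)² + (2·δp/p)²) = √(0.00596 + 0.0408) = 0.216, so δw = 6620.
Q = w − a + u: δQ = √(δw² + δa² + δu²) = √(4.38e+07 + 7.57e+05 + 2.12e+05) = 6690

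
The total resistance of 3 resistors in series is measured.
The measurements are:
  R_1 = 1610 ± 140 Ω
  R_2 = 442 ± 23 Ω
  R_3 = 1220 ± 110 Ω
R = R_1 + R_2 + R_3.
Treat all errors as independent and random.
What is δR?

Sums and differences: (δR)² = Σ (cᵢ δxᵢ)².
  (δR_1)² = 19600;  (δR_2)² = 529;  (δR_3)² = 12100
δR = √(32200) = 180 Ω

180 Ω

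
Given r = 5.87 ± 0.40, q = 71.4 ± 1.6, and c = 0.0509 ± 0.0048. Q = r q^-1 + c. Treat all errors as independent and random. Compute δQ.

0.00760

Let p = r·q^-1 = 0.0822. δp/p = √((1·δr/r)² + (-1·δq/q)²) = √(0.00464 + 0.000502) = 0.0717, so δp = 0.00590.
Q = p + c: δQ = √(δp² + δc²) = √(3.48e-05 + 2.3e-05) = 0.00760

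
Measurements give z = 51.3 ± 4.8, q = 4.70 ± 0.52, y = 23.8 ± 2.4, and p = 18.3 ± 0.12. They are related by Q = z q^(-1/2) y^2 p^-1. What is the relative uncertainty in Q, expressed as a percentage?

22.9%

Relative error in a monomial: (δQ/Q)² = Σ (nᵢ · δxᵢ/xᵢ)².
  (1·δz/z)² = (1×0.0936)² = 0.00875;  (−½·δq/q)² = (-0.5×0.111)² = 0.00306;  (2·δy/y)² = (2×0.101)² = 0.0407;  (-1·δp/p)² = (-1×0.00656)² = 4.3e-05
δQ/Q = √(0.0525) = 0.229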